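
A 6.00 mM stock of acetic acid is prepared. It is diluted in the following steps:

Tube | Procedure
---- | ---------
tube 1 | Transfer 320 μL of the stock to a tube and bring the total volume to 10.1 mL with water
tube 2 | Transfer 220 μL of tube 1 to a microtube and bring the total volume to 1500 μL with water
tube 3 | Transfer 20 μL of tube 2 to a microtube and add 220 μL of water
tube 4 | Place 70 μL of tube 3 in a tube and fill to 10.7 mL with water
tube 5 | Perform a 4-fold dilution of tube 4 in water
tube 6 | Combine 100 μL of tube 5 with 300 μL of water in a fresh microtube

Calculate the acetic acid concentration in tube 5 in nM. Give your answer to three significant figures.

3.80 nM

Step 1: 320 μL brought to 10.1 mL → factor 10100/320 = 31.562
Step 2: 220 μL brought to 1500 μL → factor 1500/220 = 6.8182
Step 3: 20 μL + 220 μL = 240 μL total → factor 240/20 = 12
Step 4: 70 μL brought to 10.7 mL → factor 10700/70 = 152.86
Step 5: 4-fold → factor 4
Dilution factor through tube 5 = 31.562 × 6.8182 × 12 × 152.86 × 4 = 1.5789 × 10^6
[tube 5] = 6.00 mM / 1.5789 × 10^6 = 3.800 × 10^-6 mM = 3.80 nM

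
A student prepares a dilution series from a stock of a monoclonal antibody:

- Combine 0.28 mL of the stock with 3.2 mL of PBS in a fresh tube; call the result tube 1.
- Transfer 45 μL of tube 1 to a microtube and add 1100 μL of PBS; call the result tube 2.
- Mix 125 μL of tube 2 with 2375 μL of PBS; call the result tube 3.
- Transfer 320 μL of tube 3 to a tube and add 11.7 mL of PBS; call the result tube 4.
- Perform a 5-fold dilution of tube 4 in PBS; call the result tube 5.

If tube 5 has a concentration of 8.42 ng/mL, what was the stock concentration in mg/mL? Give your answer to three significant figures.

Step 1: 0.28 mL + 3.2 mL = 3.48 mL total → factor 3.48/0.28 = 12.429
Step 2: 45 μL + 1100 μL = 1145 μL total → factor 1145/45 = 25.444
Step 3: 125 μL + 2375 μL = 2500 μL total → factor 2500/125 = 20
Step 4: 320 μL + 11.7 mL = 12020 μL total → factor 12020/320 = 37.562
Step 5: 5-fold → factor 5
Overall dilution factor = 12.429 × 25.444 × 20 × 37.562 × 5 = 1.1879 × 10^6
Stock = 8.42 ng/mL × 1.1879 × 10^6 = 1.000 × 10^7 ng/mL = 10.0 mg/mL

10.0 mg/mL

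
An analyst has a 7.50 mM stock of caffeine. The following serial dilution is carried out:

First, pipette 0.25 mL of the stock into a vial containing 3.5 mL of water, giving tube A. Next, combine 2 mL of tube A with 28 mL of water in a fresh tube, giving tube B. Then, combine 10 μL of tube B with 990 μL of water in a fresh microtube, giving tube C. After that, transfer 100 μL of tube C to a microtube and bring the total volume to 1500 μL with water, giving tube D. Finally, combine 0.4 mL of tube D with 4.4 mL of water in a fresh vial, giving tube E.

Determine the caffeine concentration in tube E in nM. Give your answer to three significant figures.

Step 1: 0.25 mL + 3.5 mL = 3.75 mL total → factor 3.75/0.25 = 15
Step 2: 2 mL + 28 mL = 30 mL total → factor 30/2 = 15
Step 3: 10 μL + 990 μL = 1000 μL total → factor 1000/10 = 100
Step 4: 100 μL brought to 1500 μL → factor 1500/100 = 15
Step 5: 0.4 mL + 4.4 mL = 4.8 mL total → factor 4.8/0.4 = 12
Overall dilution factor = 15 × 15 × 100 × 15 × 12 = 4.05 × 10^6
Final = 7.50 mM / 4.05 × 10^6 = 1.852 × 10^-6 mM = 1.85 nM

1.85 nM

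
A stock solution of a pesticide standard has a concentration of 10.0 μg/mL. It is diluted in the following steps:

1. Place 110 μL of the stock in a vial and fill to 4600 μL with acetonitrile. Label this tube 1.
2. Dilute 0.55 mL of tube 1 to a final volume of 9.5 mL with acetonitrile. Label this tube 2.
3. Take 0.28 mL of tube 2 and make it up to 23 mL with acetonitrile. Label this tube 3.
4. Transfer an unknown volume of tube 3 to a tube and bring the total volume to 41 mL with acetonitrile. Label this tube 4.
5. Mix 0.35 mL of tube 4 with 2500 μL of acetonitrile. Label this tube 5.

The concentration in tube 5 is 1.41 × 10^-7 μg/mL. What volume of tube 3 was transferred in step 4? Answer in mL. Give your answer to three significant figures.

0.279 mL

Step 1: 110 μL brought to 4600 μL → factor 4600/110 = 41.818
Step 2: 0.55 mL brought to 9.5 mL → factor 9.5/0.55 = 17.273
Step 3: 0.28 mL brought to 23 mL → factor 23/0.28 = 82.143
Step 4: v brought to 41 mL → factor = 41 mL/v
Step 5: 0.35 mL + 2500 μL = 2.85 mL total → factor 2.85/0.35 = 8.1429
Product of known-step factors = 4.8314 × 10^5
Overall factor = 10.0 μg/mL / (1.41 × 10^-7 μg/mL) = 7.0922 × 10^7
Step-4 factor = 7.0922 × 10^7 / 4.8314 × 10^5 = 146.79
v = 41 mL / 146.79 = 0.279 mL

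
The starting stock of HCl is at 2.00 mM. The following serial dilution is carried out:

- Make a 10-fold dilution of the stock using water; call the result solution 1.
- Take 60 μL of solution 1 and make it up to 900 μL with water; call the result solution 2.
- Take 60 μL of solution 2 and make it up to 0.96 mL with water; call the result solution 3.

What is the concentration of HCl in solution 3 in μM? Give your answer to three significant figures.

0.833 μM

Step 1: 10-fold → factor 10
Step 2: 60 μL brought to 900 μL → factor 900/60 = 15
Step 3: 60 μL brought to 0.96 mL → factor 960/60 = 16
Dilution factor through solution 3 = 10 × 15 × 16 = 2400
[solution 3] = 2.00 mM / 2400 = 0.0008333 mM = 0.833 μM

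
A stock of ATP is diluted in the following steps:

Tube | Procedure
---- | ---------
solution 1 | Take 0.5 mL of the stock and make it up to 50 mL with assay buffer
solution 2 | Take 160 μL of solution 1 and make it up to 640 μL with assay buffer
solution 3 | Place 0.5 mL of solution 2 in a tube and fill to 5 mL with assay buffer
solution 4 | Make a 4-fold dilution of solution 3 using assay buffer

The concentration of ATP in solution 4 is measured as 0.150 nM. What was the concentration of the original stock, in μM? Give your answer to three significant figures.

Step 1: 0.5 mL brought to 50 mL → factor 50/0.5 = 100
Step 2: 160 μL brought to 640 μL → factor 640/160 = 4
Step 3: 0.5 mL brought to 5 mL → factor 5/0.5 = 10
Step 4: 4-fold → factor 4
Overall dilution factor = 100 × 4 × 10 × 4 = 16000
Stock = 0.150 nM × 16000 = 2400 nM = 2.40 μM

2.40 μM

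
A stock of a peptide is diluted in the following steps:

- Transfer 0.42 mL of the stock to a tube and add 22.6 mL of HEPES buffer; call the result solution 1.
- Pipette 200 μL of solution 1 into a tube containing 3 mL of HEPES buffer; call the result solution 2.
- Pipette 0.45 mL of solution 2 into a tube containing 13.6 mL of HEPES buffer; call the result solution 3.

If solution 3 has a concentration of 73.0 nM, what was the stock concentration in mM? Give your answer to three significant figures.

2.00 mM

Step 1: 0.42 mL + 22.6 mL = 23.02 mL total → factor 23.02/0.42 = 54.81
Step 2: 200 μL + 3 mL = 3200 μL total → factor 3200/200 = 16
Step 3: 0.45 mL + 13.6 mL = 14.05 mL total → factor 14.05/0.45 = 31.222
Overall dilution factor = 54.81 × 16 × 31.222 = 27380
Stock = 73.0 nM × 27380 = 1.999 × 10^6 nM = 2.00 mM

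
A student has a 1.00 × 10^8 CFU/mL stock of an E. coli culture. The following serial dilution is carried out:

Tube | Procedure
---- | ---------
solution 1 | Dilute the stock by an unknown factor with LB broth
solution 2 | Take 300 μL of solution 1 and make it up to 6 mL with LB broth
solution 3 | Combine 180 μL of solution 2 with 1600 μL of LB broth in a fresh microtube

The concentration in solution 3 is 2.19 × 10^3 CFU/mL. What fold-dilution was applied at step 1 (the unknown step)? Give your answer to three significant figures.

231-fold

Step 1: unknown factor x
Step 2: 300 μL brought to 6 mL → factor 6000/300 = 20
Step 3: 180 μL + 1600 μL = 1780 μL total → factor 1780/180 = 9.8889
Product of known-step factors = 197.78
Overall factor = 1.00 × 10^8 CFU/mL / (2.19 × 10^3 CFU/mL) = 45662
x = 45662 / 197.78 = 231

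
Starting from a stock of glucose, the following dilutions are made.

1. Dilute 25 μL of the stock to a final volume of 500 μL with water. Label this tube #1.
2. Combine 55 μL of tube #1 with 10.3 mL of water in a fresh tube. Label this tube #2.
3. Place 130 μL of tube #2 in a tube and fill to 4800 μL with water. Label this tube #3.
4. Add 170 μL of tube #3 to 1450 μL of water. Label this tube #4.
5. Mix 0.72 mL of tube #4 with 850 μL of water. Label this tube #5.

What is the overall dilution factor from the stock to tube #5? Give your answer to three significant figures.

2.89 × 10^6

Step 1: 25 μL brought to 500 μL → factor 500/25 = 20
Step 2: 55 μL + 10.3 mL = 10355 μL total → factor 10355/55 = 188.27
Step 3: 130 μL brought to 4800 μL → factor 4800/130 = 36.923
Step 4: 170 μL + 1450 μL = 1620 μL total → factor 1620/170 = 9.5294
Step 5: 0.72 mL + 850 μL = 1.57 mL total → factor 1.57/0.72 = 2.1806
Overall dilution factor = 20 × 188.27 × 36.923 × 9.5294 × 2.1806 = 2.889 × 10^6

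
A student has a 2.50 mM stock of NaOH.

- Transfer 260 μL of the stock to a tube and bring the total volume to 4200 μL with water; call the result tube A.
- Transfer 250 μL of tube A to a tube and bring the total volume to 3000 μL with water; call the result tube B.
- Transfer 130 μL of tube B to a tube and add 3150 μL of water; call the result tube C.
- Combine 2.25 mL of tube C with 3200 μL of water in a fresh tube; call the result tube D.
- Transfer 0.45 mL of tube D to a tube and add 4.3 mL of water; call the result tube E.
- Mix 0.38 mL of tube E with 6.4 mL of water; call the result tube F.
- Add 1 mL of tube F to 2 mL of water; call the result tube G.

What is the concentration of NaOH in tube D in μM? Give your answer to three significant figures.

0.211 μM

Step 1: 260 μL brought to 4200 μL → factor 4200/260 = 16.154
Step 2: 250 μL brought to 3000 μL → factor 3000/250 = 12
Step 3: 130 μL + 3150 μL = 3280 μL total → factor 3280/130 = 25.231
Step 4: 2.25 mL + 3200 μL = 5.45 mL total → factor 5.45/2.25 = 2.4222
Dilution factor through tube D = 16.154 × 12 × 25.231 × 2.4222 = 11847
[tube D] = 2.50 mM / 11847 = 0.0002110 mM = 0.211 μM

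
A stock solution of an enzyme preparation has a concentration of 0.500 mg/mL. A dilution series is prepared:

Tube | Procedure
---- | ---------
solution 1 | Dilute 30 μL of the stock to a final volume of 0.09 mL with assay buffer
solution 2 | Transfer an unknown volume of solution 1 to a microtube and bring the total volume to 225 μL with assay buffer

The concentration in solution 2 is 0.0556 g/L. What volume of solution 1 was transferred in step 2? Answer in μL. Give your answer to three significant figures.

75.1 μL

Step 1: 30 μL brought to 0.09 mL → factor 90/30 = 3
Step 2: v brought to 225 μL → factor = 225 μL/v
Product of known-step factors = 3
Overall factor = 0.500 mg/mL / (0.0556 g/L) = 8.9928
Step-2 factor = 8.9928 / 3 = 2.9976
v = 225 μL / 2.9976 = 75.1 μL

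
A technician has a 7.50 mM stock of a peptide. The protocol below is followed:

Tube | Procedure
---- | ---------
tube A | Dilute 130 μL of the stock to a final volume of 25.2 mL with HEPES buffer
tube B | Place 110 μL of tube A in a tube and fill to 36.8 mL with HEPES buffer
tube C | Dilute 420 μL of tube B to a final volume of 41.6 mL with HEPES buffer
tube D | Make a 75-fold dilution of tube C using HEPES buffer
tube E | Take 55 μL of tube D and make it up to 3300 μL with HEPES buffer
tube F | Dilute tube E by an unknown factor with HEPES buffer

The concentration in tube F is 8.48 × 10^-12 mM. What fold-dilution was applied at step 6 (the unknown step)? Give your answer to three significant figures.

Step 1: 130 μL brought to 25.2 mL → factor 25200/130 = 193.85
Step 2: 110 μL brought to 36.8 mL → factor 36800/110 = 334.55
Step 3: 420 μL brought to 41.6 mL → factor 41600/420 = 99.048
Step 4: 75-fold → factor 75
Step 5: 55 μL brought to 3300 μL → factor 3300/55 = 60
Step 6: unknown factor x
Product of known-step factors = 2.8905 × 10^10
Overall factor = 7.50 mM / (8.48 × 10^-12 mM) = 8.8443 × 10^11
x = 8.8443 × 10^11 / 2.8905 × 10^10 = 30.6

30.6-fold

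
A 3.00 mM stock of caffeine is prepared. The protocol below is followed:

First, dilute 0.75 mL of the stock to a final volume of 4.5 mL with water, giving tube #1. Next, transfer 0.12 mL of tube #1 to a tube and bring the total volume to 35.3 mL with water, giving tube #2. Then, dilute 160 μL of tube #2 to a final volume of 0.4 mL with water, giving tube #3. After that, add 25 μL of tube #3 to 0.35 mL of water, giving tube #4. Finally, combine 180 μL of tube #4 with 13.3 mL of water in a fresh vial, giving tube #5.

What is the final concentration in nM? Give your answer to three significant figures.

0.605 nM

Step 1: 0.75 mL brought to 4.5 mL → factor 4.5/0.75 = 6
Step 2: 0.12 mL brought to 35.3 mL → factor 35.3/0.12 = 294.17
Step 3: 160 μL brought to 0.4 mL → factor 400/160 = 2.5
Step 4: 25 μL + 0.35 mL = 375 μL total → factor 375/25 = 15
Step 5: 180 μL + 13.3 mL = 13480 μL total → factor 13480/180 = 74.889
Overall dilution factor = 6 × 294.17 × 2.5 × 15 × 74.889 = 4.9567 × 10^6
Final = 3.00 mM / 4.9567 × 10^6 = 6.052 × 10^-7 mM = 0.605 nM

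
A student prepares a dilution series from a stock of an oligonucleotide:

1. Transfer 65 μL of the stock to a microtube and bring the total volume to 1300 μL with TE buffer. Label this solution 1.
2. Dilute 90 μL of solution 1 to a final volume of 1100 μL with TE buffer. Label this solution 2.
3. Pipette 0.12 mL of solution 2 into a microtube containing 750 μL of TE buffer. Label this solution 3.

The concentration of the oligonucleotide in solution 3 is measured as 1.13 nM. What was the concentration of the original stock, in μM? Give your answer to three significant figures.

Step 1: 65 μL brought to 1300 μL → factor 1300/65 = 20
Step 2: 90 μL brought to 1100 μL → factor 1100/90 = 12.222
Step 3: 0.12 mL + 750 μL = 0.87 mL total → factor 0.87/0.12 = 7.25
Overall dilution factor = 20 × 12.222 × 7.25 = 1772.2
Stock = 1.13 nM × 1772.2 = 2003 nM = 2.00 μM

2.00 μM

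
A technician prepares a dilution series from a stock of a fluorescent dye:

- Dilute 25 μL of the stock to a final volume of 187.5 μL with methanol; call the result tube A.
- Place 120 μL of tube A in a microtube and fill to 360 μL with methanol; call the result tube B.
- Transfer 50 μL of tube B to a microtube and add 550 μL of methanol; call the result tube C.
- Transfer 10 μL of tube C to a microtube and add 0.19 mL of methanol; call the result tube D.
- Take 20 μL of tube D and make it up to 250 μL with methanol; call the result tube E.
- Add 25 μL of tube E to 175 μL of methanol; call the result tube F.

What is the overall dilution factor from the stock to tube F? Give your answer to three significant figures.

5.40 × 10^5

Step 1: 25 μL brought to 187.5 μL → factor 187.5/25 = 7.5
Step 2: 120 μL brought to 360 μL → factor 360/120 = 3
Step 3: 50 μL + 550 μL = 600 μL total → factor 600/50 = 12
Step 4: 10 μL + 0.19 mL = 200 μL total → factor 200/10 = 20
Step 5: 20 μL brought to 250 μL → factor 250/20 = 12.5
Step 6: 25 μL + 175 μL = 200 μL total → factor 200/25 = 8
Overall dilution factor = 7.5 × 3 × 12 × 20 × 12.5 × 8 = 5.4 × 10^5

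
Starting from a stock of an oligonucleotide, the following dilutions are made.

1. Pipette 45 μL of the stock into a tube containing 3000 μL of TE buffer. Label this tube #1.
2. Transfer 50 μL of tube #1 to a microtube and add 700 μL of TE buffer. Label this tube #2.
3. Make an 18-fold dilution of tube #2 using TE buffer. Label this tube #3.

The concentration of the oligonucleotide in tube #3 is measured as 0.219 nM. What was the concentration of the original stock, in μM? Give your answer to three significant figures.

4.00 μM

Step 1: 45 μL + 3000 μL = 3045 μL total → factor 3045/45 = 67.667
Step 2: 50 μL + 700 μL = 750 μL total → factor 750/50 = 15
Step 3: 18-fold → factor 18
Overall dilution factor = 67.667 × 15 × 18 = 18270
Stock = 0.219 nM × 18270 = 4001 nM = 4.00 μM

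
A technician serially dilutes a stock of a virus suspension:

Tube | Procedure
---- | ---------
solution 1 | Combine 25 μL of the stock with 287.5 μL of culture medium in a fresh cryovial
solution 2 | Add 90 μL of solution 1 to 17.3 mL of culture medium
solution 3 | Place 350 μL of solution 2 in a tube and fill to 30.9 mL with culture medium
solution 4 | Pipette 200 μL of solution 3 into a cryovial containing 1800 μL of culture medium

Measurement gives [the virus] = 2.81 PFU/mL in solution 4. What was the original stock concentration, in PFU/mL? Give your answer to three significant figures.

Step 1: 25 μL + 287.5 μL = 312.5 μL total → factor 312.5/25 = 12.5
Step 2: 90 μL + 17.3 mL = 17390 μL total → factor 17390/90 = 193.22
Step 3: 350 μL brought to 30.9 mL → factor 30900/350 = 88.286
Step 4: 200 μL + 1800 μL = 2000 μL total → factor 2000/200 = 10
Overall dilution factor = 12.5 × 193.22 × 88.286 × 10 = 2.1323 × 10^6
Stock = 2.81 PFU/mL × 2.1323 × 10^6 = 5.99 × 10^6 PFU/mL

5.99 × 10^6 PFU/mL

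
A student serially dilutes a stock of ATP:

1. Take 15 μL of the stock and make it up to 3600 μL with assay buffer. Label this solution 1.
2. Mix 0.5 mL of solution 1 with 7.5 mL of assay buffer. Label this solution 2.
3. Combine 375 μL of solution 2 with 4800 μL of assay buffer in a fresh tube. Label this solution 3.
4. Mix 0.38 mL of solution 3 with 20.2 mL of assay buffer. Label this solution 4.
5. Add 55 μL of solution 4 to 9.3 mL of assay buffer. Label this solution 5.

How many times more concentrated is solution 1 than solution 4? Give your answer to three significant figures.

Step 1: 15 μL brought to 3600 μL → factor 3600/15 = 240
Step 2: 0.5 mL + 7.5 mL = 8 mL total → factor 8/0.5 = 16
Step 3: 375 μL + 4800 μL = 5175 μL total → factor 5175/375 = 13.8
Step 4: 0.38 mL + 20.2 mL = 20.58 mL total → factor 20.58/0.38 = 54.158
Dilution factor to solution 1 = 240; to solution 4 = 2.8699 × 10^6
[solution 1]/[solution 4] = (factor to solution 4)/(factor to solution 1) = 2.8699 × 10^6/240 = 1.20 × 10^4

1.20 × 10^4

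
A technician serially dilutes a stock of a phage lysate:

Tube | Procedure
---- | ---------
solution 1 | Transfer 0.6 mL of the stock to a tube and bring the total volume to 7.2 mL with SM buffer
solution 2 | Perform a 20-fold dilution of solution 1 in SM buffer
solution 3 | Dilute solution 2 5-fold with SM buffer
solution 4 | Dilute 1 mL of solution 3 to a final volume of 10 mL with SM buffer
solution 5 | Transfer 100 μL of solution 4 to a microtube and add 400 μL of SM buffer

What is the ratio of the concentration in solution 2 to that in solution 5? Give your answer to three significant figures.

250

Step 1: 0.6 mL brought to 7.2 mL → factor 7.2/0.6 = 12
Step 2: 20-fold → factor 20
Step 3: 5-fold → factor 5
Step 4: 1 mL brought to 10 mL → factor 10/1 = 10
Step 5: 100 μL + 400 μL = 500 μL total → factor 500/100 = 5
Dilution factor to solution 2 = 240; to solution 5 = 60000
[solution 2]/[solution 5] = (factor to solution 5)/(factor to solution 2) = 60000/240 = 250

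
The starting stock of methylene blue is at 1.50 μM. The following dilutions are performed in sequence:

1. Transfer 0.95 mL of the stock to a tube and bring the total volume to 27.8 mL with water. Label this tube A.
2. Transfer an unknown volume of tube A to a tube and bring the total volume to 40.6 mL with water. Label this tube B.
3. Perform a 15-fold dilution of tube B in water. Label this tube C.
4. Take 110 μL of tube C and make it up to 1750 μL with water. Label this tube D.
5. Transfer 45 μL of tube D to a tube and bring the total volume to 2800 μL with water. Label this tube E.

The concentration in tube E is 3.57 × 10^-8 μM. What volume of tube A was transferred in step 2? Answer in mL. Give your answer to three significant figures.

0.420 mL

Step 1: 0.95 mL brought to 27.8 mL → factor 27.8/0.95 = 29.263
Step 2: v brought to 40.6 mL → factor = 40.6 mL/v
Step 3: 15-fold → factor 15
Step 4: 110 μL brought to 1750 μL → factor 1750/110 = 15.909
Step 5: 45 μL brought to 2800 μL → factor 2800/45 = 62.222
Product of known-step factors = 4.3451 × 10^5
Overall factor = 1.50 μM / (3.57 × 10^-8 μM) = 4.2017 × 10^7
Step-2 factor = 4.2017 × 10^7 / 4.3451 × 10^5 = 96.698
v = 40.6 mL / 96.698 = 0.420 mL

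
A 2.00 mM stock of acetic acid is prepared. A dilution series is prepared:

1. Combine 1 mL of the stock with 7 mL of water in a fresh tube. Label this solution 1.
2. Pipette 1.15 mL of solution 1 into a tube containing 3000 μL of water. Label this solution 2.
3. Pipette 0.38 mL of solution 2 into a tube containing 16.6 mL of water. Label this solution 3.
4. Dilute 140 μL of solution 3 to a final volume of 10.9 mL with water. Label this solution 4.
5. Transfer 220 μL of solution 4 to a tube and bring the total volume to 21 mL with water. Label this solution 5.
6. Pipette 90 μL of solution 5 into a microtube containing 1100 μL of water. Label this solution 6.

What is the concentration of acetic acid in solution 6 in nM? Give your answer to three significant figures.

Step 1: 1 mL + 7 mL = 8 mL total → factor 8/1 = 8
Step 2: 1.15 mL + 3000 μL = 4.15 mL total → factor 4.15/1.15 = 3.6087
Step 3: 0.38 mL + 16.6 mL = 16.98 mL total → factor 16.98/0.38 = 44.684
Step 4: 140 μL brought to 10.9 mL → factor 10900/140 = 77.857
Step 5: 220 μL brought to 21 mL → factor 21000/220 = 95.455
Step 6: 90 μL + 1100 μL = 1190 μL total → factor 1190/90 = 13.222
Overall dilution factor = 8 × 3.6087 × 44.684 × 77.857 × 95.455 × 13.222 = 1.2676 × 10^8
Final = 2.00 mM / 1.2676 × 10^8 = 1.578 × 10^-8 mM = 0.0158 nM

0.0158 nM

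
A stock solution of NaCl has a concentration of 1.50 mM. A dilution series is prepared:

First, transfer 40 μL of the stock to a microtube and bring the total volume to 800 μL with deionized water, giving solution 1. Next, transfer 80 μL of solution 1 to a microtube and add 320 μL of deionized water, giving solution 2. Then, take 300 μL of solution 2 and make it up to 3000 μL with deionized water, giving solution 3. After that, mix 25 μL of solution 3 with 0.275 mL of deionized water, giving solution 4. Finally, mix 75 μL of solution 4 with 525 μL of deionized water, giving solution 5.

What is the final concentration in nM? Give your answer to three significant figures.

15.6 nM

Step 1: 40 μL brought to 800 μL → factor 800/40 = 20
Step 2: 80 μL + 320 μL = 400 μL total → factor 400/80 = 5
Step 3: 300 μL brought to 3000 μL → factor 3000/300 = 10
Step 4: 25 μL + 0.275 mL = 300 μL total → factor 300/25 = 12
Step 5: 75 μL + 525 μL = 600 μL total → factor 600/75 = 8
Overall dilution factor = 20 × 5 × 10 × 12 × 8 = 96000
Final = 1.50 mM / 96000 = 1.563 × 10^-5 mM = 15.6 nM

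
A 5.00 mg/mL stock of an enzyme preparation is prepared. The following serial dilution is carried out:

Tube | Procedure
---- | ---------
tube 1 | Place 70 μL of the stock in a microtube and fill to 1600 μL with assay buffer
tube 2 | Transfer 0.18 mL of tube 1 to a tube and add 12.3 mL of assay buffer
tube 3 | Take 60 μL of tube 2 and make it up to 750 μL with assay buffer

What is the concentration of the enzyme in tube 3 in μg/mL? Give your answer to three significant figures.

0.252 μg/mL

Step 1: 70 μL brought to 1600 μL → factor 1600/70 = 22.857
Step 2: 0.18 mL + 12.3 mL = 12.48 mL total → factor 12.48/0.18 = 69.333
Step 3: 60 μL brought to 750 μL → factor 750/60 = 12.5
Overall dilution factor = 22.857 × 69.333 × 12.5 = 19810
Final = 5.00 mg/mL / 19810 = 0.0002524 mg/mL = 0.252 μg/mL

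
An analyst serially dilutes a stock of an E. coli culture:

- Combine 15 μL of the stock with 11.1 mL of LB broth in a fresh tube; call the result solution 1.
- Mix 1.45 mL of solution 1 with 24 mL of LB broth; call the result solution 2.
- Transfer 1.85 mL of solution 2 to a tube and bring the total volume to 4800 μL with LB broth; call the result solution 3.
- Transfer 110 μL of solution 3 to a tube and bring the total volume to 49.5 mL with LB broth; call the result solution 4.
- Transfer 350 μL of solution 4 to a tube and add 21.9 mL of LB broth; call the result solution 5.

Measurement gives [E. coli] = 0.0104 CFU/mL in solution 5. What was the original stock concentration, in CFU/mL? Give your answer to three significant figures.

1.00 × 10^7 CFU/mL

Step 1: 15 μL + 11.1 mL = 11115 μL total → factor 11115/15 = 741
Step 2: 1.45 mL + 24 mL = 25.45 mL total → factor 25.45/1.45 = 17.552
Step 3: 1.85 mL brought to 4800 μL → factor 4.8/1.85 = 2.5946
Step 4: 110 μL brought to 49.5 mL → factor 49500/110 = 450
Step 5: 350 μL + 21.9 mL = 22250 μL total → factor 22250/350 = 63.571
Overall dilution factor = 741 × 17.552 × 2.5946 × 450 × 63.571 = 9.6534 × 10^8
Stock = 0.0104 CFU/mL × 9.6534 × 10^8 = 1.00 × 10^7 CFU/mL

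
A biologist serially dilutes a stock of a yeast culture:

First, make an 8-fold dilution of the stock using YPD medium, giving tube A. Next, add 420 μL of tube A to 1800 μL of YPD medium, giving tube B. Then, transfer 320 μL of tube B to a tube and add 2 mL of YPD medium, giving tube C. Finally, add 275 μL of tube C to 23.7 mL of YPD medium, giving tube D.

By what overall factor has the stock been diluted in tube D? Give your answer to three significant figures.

Step 1: 8-fold → factor 8
Step 2: 420 μL + 1800 μL = 2220 μL total → factor 2220/420 = 5.2857
Step 3: 320 μL + 2 mL = 2320 μL total → factor 2320/320 = 7.25
Step 4: 275 μL + 23.7 mL = 23975 μL total → factor 23975/275 = 87.182
Overall dilution factor = 8 × 5.2857 × 7.25 × 87.182 = 26727

2.67 × 10^4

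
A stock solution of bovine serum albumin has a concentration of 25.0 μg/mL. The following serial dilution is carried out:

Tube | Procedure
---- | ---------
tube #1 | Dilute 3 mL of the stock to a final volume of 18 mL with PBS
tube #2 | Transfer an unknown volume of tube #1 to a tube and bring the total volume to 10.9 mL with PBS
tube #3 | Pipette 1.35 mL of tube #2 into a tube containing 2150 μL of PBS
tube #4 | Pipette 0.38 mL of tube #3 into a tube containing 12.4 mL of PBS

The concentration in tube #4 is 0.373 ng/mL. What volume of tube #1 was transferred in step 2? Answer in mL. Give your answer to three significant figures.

0.0851 mL

Step 1: 3 mL brought to 18 mL → factor 18/3 = 6
Step 2: v brought to 10.9 mL → factor = 10.9 mL/v
Step 3: 1.35 mL + 2150 μL = 3.5 mL total → factor 3.5/1.35 = 2.5926
Step 4: 0.38 mL + 12.4 mL = 12.78 mL total → factor 12.78/0.38 = 33.632
Product of known-step factors = 523.16
Overall factor = 25.0 μg/mL / (0.373 ng/mL) = 67024
Step-2 factor = 67024 / 523.16 = 128.11
v = 10.9 mL / 128.11 = 0.0851 mL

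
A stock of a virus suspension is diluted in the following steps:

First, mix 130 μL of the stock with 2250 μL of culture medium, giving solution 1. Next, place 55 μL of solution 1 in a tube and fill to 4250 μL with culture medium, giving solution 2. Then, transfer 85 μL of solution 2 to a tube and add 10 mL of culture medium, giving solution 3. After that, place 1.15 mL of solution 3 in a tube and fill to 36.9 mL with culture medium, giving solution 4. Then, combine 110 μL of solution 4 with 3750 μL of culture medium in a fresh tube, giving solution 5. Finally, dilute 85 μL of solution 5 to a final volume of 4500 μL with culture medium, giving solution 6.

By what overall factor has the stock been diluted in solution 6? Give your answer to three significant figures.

1.00 × 10^10

Step 1: 130 μL + 2250 μL = 2380 μL total → factor 2380/130 = 18.308
Step 2: 55 μL brought to 4250 μL → factor 4250/55 = 77.273
Step 3: 85 μL + 10 mL = 10085 μL total → factor 10085/85 = 118.65
Step 4: 1.15 mL brought to 36.9 mL → factor 36.9/1.15 = 32.087
Step 5: 110 μL + 3750 μL = 3860 μL total → factor 3860/110 = 35.091
Step 6: 85 μL brought to 4500 μL → factor 4500/85 = 52.941
Overall dilution factor = 18.308 × 77.273 × 118.65 × 32.087 × 35.091 × 52.941 = 1.0005 × 10^10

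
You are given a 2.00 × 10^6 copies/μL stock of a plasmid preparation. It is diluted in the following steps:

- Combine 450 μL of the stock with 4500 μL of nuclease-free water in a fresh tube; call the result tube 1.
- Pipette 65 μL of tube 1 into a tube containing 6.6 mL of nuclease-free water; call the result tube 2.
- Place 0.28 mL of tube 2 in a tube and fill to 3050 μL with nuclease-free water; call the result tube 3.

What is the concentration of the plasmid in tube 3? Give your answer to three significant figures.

Step 1: 450 μL + 4500 μL = 4950 μL total → factor 4950/450 = 11
Step 2: 65 μL + 6.6 mL = 6665 μL total → factor 6665/65 = 102.54
Step 3: 0.28 mL brought to 3050 μL → factor 3.05/0.28 = 10.893
Overall dilution factor = 11 × 102.54 × 10.893 = 12286
Final = 2.00 × 10^6 copies/μL / 12286 = 163 copies/μL

163 copies/μL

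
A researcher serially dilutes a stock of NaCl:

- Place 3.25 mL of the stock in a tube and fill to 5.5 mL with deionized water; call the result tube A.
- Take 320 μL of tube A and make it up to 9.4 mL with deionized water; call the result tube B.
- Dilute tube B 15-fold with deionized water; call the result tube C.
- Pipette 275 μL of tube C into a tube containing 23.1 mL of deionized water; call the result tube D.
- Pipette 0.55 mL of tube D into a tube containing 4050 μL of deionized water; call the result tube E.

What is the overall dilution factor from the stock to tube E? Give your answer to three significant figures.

Step 1: 3.25 mL brought to 5.5 mL → factor 5.5/3.25 = 1.6923
Step 2: 320 μL brought to 9.4 mL → factor 9400/320 = 29.375
Step 3: 15-fold → factor 15
Step 4: 275 μL + 23.1 mL = 23375 μL total → factor 23375/275 = 85
Step 5: 0.55 mL + 4050 μL = 4.6 mL total → factor 4.6/0.55 = 8.3636
Overall dilution factor = 1.6923 × 29.375 × 15 × 85 × 8.3636 = 5.3011 × 10^5

5.30 × 10^5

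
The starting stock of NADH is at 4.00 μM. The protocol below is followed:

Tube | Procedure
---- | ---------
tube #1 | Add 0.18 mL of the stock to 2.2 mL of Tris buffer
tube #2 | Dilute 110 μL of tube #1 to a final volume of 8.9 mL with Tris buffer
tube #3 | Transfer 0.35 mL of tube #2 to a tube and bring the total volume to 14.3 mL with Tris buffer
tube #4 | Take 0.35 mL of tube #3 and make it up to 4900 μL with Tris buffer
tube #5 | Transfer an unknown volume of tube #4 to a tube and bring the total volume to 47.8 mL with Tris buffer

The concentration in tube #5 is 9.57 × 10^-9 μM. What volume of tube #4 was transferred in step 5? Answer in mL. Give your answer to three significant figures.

Step 1: 0.18 mL + 2.2 mL = 2.38 mL total → factor 2.38/0.18 = 13.222
Step 2: 110 μL brought to 8.9 mL → factor 8900/110 = 80.909
Step 3: 0.35 mL brought to 14.3 mL → factor 14.3/0.35 = 40.857
Step 4: 0.35 mL brought to 4900 μL → factor 4.9/0.35 = 14
Step 5: v brought to 47.8 mL → factor = 47.8 mL/v
Product of known-step factors = 6.1192 × 10^5
Overall factor = 4.00 μM / (9.57 × 10^-9 μM) = 4.1797 × 10^8
Step-5 factor = 4.1797 × 10^8 / 6.1192 × 10^5 = 683.05
v = 47.8 mL / 683.05 = 0.0700 mL

0.0700 mL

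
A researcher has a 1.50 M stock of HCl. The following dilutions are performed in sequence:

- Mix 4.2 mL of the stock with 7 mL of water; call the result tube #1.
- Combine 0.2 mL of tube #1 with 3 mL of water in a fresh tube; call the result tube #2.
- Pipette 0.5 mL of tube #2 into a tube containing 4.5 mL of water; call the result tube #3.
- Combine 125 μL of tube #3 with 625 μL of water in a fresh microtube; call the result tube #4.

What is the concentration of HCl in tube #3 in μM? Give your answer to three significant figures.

3.52 × 10^3 μM

Step 1: 4.2 mL + 7 mL = 11.2 mL total → factor 11.2/4.2 = 2.6667
Step 2: 0.2 mL + 3 mL = 3.2 mL total → factor 3.2/0.2 = 16
Step 3: 0.5 mL + 4.5 mL = 5 mL total → factor 5/0.5 = 10
Dilution factor through tube #3 = 2.6667 × 16 × 10 = 426.67
[tube #3] = 1.50 M / 426.67 = 0.003516 M = 3.52 × 10^3 μM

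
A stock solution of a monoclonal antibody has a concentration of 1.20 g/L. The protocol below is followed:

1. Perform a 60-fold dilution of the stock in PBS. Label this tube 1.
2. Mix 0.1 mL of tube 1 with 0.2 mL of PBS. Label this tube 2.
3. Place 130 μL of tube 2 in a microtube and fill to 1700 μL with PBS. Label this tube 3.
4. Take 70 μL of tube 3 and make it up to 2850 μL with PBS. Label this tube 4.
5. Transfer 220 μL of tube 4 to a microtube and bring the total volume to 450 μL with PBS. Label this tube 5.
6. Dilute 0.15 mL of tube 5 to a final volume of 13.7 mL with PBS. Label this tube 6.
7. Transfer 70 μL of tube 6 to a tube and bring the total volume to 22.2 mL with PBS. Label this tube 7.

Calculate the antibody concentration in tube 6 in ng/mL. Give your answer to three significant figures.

Step 1: 60-fold → factor 60
Step 2: 0.1 mL + 0.2 mL = 0.3 mL total → factor 0.3/0.1 = 3
Step 3: 130 μL brought to 1700 μL → factor 1700/130 = 13.077
Step 4: 70 μL brought to 2850 μL → factor 2850/70 = 40.714
Step 5: 220 μL brought to 450 μL → factor 450/220 = 2.0455
Step 6: 0.15 mL brought to 13.7 mL → factor 13.7/0.15 = 91.333
Dilution factor through tube 6 = 60 × 3 × 13.077 × 40.714 × 2.0455 × 91.333 = 1.7904 × 10^7
[tube 6] = 1.20 g/L / 1.7904 × 10^7 = 6.703 × 10^-8 g/L = 0.0670 ng/mL

0.0670 ng/mL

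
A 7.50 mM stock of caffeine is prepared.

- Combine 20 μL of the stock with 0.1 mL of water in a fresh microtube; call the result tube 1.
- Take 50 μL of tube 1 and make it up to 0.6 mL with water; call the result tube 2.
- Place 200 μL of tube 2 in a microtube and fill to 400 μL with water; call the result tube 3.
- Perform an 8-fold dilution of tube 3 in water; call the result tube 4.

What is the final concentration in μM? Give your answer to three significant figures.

Step 1: 20 μL + 0.1 mL = 120 μL total → factor 120/20 = 6
Step 2: 50 μL brought to 0.6 mL → factor 600/50 = 12
Step 3: 200 μL brought to 400 μL → factor 400/200 = 2
Step 4: 8-fold → factor 8
Overall dilution factor = 6 × 12 × 2 × 8 = 1152
Final = 7.50 mM / 1152 = 0.006510 mM = 6.51 μM

6.51 μM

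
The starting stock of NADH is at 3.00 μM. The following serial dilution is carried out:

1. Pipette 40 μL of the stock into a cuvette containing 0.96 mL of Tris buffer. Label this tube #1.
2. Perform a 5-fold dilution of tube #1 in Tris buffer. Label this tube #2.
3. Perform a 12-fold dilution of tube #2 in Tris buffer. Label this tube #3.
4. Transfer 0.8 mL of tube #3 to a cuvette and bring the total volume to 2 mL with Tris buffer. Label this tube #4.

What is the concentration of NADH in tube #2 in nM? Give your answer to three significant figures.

Step 1: 40 μL + 0.96 mL = 1000 μL total → factor 1000/40 = 25
Step 2: 5-fold → factor 5
Dilution factor through tube #2 = 25 × 5 = 125
[tube #2] = 3.00 μM / 125 = 0.02400 μM = 24.0 nM

24.0 nM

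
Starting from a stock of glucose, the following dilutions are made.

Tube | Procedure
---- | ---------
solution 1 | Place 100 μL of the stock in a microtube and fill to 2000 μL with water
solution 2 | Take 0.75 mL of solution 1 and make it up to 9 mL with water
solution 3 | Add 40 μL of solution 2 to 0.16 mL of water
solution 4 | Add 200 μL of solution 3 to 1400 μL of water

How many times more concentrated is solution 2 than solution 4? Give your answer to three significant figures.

40.0

Step 1: 100 μL brought to 2000 μL → factor 2000/100 = 20
Step 2: 0.75 mL brought to 9 mL → factor 9/0.75 = 12
Step 3: 40 μL + 0.16 mL = 200 μL total → factor 200/40 = 5
Step 4: 200 μL + 1400 μL = 1600 μL total → factor 1600/200 = 8
Dilution factor to solution 2 = 240; to solution 4 = 9600
[solution 2]/[solution 4] = (factor to solution 4)/(factor to solution 2) = 9600/240 = 40.0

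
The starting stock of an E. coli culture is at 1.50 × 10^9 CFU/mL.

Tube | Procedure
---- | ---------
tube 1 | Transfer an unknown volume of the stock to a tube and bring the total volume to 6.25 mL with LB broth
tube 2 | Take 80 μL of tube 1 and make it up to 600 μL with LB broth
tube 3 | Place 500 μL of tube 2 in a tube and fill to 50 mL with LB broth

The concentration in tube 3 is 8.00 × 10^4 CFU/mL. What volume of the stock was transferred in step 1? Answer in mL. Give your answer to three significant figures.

Step 1: v brought to 6.25 mL → factor = 6.25 mL/v
Step 2: 80 μL brought to 600 μL → factor 600/80 = 7.5
Step 3: 500 μL brought to 50 mL → factor 50000/500 = 100
Product of known-step factors = 750
Overall factor = 1.50 × 10^9 CFU/mL / (8.00 × 10^4 CFU/mL) = 18750
Step-1 factor = 18750 / 750 = 25
v = 6.25 mL / 25 = 0.250 mL

0.250 mL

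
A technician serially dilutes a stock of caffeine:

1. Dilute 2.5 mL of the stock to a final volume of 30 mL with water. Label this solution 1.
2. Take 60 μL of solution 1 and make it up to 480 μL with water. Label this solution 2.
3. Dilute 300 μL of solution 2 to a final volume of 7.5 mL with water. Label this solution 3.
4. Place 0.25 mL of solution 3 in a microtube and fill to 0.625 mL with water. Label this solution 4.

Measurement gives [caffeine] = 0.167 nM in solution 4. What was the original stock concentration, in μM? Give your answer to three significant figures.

Step 1: 2.5 mL brought to 30 mL → factor 30/2.5 = 12
Step 2: 60 μL brought to 480 μL → factor 480/60 = 8
Step 3: 300 μL brought to 7.5 mL → factor 7500/300 = 25
Step 4: 0.25 mL brought to 0.625 mL → factor 0.625/0.25 = 2.5
Overall dilution factor = 12 × 8 × 25 × 2.5 = 6000
Stock = 0.167 nM × 6000 = 1002 nM = 1.00 μM

1.00 μM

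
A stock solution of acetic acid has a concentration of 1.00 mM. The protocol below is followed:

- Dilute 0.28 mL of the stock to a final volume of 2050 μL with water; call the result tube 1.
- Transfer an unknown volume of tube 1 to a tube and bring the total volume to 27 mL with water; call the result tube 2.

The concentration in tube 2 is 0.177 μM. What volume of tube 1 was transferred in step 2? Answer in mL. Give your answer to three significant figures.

0.0350 mL

Step 1: 0.28 mL brought to 2050 μL → factor 2.05/0.28 = 7.3214
Step 2: v brought to 27 mL → factor = 27 mL/v
Product of known-step factors = 7.3214
Overall factor = 1.00 mM / (0.177 μM) = 5649.7
Step-2 factor = 5649.7 / 7.3214 = 771.67
v = 27 mL / 771.67 = 0.0350 mL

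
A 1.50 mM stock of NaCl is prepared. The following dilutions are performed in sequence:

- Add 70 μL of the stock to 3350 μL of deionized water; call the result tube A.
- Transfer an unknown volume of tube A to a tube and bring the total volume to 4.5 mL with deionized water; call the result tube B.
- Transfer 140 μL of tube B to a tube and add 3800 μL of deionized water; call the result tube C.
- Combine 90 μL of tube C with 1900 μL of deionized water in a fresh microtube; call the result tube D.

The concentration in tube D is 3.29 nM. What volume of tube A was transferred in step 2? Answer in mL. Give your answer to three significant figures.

0.300 mL

Step 1: 70 μL + 3350 μL = 3420 μL total → factor 3420/70 = 48.857
Step 2: v brought to 4.5 mL → factor = 4.5 mL/v
Step 3: 140 μL + 3800 μL = 3940 μL total → factor 3940/140 = 28.143
Step 4: 90 μL + 1900 μL = 1990 μL total → factor 1990/90 = 22.111
Product of known-step factors = 30402
Overall factor = 1.50 mM / (3.29 nM) = 4.5593 × 10^5
Step-2 factor = 4.5593 × 10^5 / 30402 = 14.996
v = 4.5 mL / 14.996 = 0.300 mL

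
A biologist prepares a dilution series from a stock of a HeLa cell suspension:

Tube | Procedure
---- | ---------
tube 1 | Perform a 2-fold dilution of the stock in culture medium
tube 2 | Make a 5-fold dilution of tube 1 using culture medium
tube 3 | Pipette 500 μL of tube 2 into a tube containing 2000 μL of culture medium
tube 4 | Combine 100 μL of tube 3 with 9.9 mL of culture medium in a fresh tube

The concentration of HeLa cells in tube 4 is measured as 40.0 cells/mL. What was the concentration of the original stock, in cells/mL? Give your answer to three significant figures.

2.00 × 10^5 cells/mL

Step 1: 2-fold → factor 2
Step 2: 5-fold → factor 5
Step 3: 500 μL + 2000 μL = 2500 μL total → factor 2500/500 = 5
Step 4: 100 μL + 9.9 mL = 10000 μL total → factor 10000/100 = 100
Overall dilution factor = 2 × 5 × 5 × 100 = 5000
Stock = 40.0 cells/mL × 5000 = 2.00 × 10^5 cells/mL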